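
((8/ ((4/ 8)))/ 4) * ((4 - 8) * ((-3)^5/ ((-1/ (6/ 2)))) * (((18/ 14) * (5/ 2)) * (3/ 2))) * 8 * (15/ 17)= -47239200/ 119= -396968.07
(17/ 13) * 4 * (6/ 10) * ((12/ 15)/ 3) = 272/ 325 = 0.84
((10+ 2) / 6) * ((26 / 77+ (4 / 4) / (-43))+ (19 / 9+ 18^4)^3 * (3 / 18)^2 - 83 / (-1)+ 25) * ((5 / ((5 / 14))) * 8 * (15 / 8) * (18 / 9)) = 27924343494339311944730 / 1034451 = 26994360771403683.64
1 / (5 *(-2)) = -1 / 10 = -0.10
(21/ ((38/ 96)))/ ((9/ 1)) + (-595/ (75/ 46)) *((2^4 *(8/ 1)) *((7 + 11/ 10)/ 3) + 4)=-181794088/ 1425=-127574.80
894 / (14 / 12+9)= 5364 / 61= 87.93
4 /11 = 0.36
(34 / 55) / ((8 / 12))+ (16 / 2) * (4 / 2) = 931 / 55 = 16.93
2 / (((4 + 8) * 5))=1 / 30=0.03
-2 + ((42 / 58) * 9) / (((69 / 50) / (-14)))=-45434 / 667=-68.12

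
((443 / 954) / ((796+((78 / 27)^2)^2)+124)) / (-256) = -322947 / 176196653056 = -0.00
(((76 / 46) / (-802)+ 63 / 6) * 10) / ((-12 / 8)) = -1936450 / 27669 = -69.99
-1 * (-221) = 221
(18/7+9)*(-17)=-196.71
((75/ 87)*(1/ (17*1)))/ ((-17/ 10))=-250/ 8381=-0.03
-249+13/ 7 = -1730/ 7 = -247.14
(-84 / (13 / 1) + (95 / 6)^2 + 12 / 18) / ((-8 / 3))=-114613 / 1248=-91.84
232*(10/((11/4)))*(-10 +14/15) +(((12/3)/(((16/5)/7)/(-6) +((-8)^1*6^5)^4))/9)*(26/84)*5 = -595363758027130649095289353/77835810784163093544564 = -7648.97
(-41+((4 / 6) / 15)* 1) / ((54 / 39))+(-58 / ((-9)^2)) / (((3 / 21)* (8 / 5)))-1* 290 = -522793 / 1620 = -322.71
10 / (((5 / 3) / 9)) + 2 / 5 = 272 / 5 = 54.40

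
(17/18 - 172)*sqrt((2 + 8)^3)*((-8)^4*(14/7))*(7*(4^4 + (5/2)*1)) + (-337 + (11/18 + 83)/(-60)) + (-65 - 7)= -80183630693.53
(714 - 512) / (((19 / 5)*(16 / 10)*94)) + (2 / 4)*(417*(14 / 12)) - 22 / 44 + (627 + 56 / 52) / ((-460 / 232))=-6841489 / 92872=-73.67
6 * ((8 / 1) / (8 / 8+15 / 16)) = 768 / 31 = 24.77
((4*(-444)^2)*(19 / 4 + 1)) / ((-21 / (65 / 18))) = -16373240 / 21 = -779678.10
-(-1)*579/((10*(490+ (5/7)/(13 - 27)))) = 9457/80025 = 0.12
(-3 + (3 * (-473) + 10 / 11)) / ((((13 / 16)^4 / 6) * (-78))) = 1024458752 / 4084223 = 250.83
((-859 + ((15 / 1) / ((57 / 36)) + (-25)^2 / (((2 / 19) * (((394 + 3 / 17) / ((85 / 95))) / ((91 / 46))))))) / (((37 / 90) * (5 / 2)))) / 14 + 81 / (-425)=-36990117221121 / 644673390550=-57.38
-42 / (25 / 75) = -126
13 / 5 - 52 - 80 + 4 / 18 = -5813 / 45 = -129.18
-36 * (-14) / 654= 84 / 109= 0.77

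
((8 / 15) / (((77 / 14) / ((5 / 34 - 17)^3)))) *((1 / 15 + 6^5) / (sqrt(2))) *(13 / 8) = -31696838211129 *sqrt(2) / 10808600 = -4147262.22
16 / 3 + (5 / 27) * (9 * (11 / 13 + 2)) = 131 / 13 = 10.08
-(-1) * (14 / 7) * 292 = 584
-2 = -2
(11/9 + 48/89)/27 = 1411/21627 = 0.07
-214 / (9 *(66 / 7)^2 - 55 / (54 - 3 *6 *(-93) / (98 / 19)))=-194504814 / 727062941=-0.27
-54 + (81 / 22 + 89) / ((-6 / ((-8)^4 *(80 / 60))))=-84415.05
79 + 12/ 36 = 238/ 3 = 79.33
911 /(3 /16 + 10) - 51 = 6263 /163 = 38.42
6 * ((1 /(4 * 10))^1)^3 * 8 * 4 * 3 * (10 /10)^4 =9 /1000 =0.01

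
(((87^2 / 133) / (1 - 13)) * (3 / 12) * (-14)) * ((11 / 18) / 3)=9251 / 2736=3.38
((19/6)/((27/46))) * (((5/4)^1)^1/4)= 2185/1296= 1.69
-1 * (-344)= 344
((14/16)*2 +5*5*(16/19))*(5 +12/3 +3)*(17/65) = 88383/1235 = 71.57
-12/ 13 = -0.92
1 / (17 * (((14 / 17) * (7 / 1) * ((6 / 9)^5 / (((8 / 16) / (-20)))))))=-243 / 125440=-0.00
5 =5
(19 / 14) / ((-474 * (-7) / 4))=19 / 11613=0.00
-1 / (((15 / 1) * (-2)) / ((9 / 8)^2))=27 / 640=0.04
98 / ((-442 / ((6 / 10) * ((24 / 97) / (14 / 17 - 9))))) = 3528 / 876395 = 0.00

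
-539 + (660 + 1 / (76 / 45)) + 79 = 15245 / 76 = 200.59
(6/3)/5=2/5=0.40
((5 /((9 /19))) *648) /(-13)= -6840 /13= -526.15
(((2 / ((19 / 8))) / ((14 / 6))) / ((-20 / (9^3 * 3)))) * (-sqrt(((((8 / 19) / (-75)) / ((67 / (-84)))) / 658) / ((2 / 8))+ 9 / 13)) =26244 * sqrt(10471411673021) / 2586194975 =32.84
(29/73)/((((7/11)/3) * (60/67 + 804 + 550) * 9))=21373/139162674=0.00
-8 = -8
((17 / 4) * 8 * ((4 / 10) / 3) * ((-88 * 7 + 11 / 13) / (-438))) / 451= 24718 / 1750905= 0.01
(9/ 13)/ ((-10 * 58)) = -9/ 7540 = -0.00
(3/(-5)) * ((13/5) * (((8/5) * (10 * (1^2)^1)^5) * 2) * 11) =-5491200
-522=-522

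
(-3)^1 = -3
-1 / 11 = -0.09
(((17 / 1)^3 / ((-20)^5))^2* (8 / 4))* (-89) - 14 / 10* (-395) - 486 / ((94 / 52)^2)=4572365174529797031 / 11310080000000000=404.27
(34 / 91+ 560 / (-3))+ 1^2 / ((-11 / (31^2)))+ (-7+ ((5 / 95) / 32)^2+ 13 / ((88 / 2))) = -311229267781 / 1110100992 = -280.36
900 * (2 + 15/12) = 2925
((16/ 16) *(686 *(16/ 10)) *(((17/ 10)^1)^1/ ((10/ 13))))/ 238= 1274/ 125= 10.19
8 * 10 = 80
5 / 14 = 0.36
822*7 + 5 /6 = 34529 /6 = 5754.83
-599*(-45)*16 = 431280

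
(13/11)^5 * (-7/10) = -2599051/1610510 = -1.61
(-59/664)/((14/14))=-59/664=-0.09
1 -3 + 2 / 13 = -24 / 13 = -1.85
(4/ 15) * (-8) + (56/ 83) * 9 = 4904/ 1245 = 3.94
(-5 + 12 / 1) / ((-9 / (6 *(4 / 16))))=-7 / 6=-1.17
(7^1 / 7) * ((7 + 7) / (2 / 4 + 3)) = 4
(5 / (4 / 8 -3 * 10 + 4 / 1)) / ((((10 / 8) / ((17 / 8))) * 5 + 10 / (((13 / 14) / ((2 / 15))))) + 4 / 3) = -65 / 1893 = -0.03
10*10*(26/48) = 325/6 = 54.17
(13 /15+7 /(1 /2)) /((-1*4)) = -223 /60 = -3.72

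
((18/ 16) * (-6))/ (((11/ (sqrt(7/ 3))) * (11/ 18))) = -81 * sqrt(21)/ 242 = -1.53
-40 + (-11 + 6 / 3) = -49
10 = 10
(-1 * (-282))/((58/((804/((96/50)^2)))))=1060.41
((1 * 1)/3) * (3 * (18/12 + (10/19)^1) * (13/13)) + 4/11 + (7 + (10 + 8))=11449/418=27.39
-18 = -18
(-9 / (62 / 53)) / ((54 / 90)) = -795 / 62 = -12.82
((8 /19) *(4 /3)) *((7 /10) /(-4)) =-28 /285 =-0.10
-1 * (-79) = 79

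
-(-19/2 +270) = -521/2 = -260.50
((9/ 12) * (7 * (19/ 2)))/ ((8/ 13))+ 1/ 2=5219/ 64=81.55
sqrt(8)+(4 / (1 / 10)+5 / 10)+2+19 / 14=2 * sqrt(2)+307 / 7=46.69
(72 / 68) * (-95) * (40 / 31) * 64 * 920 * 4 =-16109568000 / 527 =-30568440.23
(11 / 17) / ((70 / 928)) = 5104 / 595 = 8.58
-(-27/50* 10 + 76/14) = -1/35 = -0.03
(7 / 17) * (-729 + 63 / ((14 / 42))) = -222.35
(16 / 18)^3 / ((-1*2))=-256 / 729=-0.35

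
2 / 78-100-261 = -14078 / 39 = -360.97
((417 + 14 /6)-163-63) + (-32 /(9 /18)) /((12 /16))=108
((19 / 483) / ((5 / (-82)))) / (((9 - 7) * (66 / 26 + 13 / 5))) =-10127 / 161322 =-0.06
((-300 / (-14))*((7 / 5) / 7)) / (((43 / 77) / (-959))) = -316470 / 43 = -7359.77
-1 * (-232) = 232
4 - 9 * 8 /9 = -4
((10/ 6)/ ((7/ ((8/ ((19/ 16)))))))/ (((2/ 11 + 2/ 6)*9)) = 7040/ 20349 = 0.35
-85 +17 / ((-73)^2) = -452948 / 5329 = -85.00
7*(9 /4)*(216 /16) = 1701 /8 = 212.62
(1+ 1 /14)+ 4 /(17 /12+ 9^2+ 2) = 15867 /14182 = 1.12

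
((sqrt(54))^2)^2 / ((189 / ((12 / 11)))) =1296 / 77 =16.83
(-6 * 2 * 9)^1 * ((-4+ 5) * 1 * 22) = -2376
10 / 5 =2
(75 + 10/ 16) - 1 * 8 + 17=677/ 8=84.62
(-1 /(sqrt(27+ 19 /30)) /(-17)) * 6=6 * sqrt(24870) /14093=0.07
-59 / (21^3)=-59 / 9261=-0.01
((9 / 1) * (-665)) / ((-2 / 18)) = 53865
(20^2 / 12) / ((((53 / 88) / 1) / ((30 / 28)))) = 59.30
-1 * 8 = -8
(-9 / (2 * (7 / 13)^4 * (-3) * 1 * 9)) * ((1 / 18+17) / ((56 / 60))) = 43841135 / 1210104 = 36.23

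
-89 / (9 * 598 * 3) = -0.01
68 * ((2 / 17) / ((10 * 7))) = 4 / 35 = 0.11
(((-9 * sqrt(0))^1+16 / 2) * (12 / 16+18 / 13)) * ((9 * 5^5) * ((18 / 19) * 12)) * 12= 16183800000 / 247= 65521457.49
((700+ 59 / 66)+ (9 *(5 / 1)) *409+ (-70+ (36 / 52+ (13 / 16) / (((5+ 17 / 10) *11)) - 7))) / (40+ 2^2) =4375741715 / 10117536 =432.49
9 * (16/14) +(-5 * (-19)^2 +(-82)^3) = -3872139/7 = -553162.71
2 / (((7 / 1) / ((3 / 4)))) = 3 / 14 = 0.21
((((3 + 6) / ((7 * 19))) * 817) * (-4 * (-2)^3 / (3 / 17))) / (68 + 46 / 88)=146.30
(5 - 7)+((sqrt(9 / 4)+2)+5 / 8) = 17 / 8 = 2.12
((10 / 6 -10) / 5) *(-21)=35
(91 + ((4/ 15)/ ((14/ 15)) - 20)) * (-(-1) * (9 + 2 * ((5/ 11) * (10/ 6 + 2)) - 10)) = 499/ 3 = 166.33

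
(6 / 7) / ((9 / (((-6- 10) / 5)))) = -32 / 105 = -0.30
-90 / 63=-10 / 7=-1.43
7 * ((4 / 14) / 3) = 2 / 3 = 0.67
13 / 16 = 0.81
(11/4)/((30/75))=55/8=6.88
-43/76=-0.57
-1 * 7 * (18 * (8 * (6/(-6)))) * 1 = 1008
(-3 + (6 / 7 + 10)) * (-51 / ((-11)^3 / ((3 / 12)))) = 255 / 3388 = 0.08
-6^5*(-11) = 85536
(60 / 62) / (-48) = -5 / 248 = -0.02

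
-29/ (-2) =29/ 2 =14.50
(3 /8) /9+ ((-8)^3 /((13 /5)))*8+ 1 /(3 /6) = -490883 /312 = -1573.34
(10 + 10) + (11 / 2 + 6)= 63 / 2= 31.50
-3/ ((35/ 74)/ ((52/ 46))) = -5772/ 805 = -7.17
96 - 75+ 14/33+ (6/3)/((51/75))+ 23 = 26572/561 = 47.37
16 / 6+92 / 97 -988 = -286456 / 291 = -984.38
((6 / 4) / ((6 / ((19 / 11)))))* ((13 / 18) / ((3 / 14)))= 1729 / 1188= 1.46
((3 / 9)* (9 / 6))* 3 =3 / 2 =1.50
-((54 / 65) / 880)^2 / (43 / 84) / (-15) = 5103 / 43965350000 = 0.00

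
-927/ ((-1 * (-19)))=-927/ 19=-48.79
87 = 87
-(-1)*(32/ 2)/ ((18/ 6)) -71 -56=-365/ 3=-121.67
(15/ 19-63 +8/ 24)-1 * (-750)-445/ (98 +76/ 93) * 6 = 34630570/ 52383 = 661.10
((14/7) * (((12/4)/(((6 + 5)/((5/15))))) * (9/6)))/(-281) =-0.00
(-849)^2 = 720801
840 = 840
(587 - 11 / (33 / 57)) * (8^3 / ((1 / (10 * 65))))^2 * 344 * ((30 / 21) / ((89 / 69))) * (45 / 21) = 51360314761304288.01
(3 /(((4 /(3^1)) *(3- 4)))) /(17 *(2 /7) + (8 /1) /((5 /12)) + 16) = -315 /5608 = -0.06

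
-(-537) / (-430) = -537 / 430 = -1.25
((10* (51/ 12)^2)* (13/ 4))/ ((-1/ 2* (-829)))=18785/ 13264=1.42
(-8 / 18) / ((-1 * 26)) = 2 / 117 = 0.02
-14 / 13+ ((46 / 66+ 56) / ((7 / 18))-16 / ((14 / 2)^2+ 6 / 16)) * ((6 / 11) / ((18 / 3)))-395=-1665157803 / 4349345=-382.85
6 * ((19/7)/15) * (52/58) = 0.97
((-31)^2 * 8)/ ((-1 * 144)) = -961/ 18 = -53.39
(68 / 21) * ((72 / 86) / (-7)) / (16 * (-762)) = 17 / 535178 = 0.00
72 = 72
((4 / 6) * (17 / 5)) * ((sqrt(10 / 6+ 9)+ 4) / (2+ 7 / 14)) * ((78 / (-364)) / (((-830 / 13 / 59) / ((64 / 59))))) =56576 * sqrt(6) / 217875+ 56576 / 72625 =1.42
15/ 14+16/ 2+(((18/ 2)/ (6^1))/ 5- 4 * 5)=-372/ 35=-10.63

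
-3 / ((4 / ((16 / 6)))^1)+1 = -1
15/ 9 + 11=38/ 3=12.67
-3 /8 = -0.38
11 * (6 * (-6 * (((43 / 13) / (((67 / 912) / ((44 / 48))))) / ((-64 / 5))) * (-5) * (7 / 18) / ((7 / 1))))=-2471425 / 6968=-354.68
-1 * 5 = -5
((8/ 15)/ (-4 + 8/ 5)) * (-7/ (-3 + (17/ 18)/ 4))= -112/ 199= -0.56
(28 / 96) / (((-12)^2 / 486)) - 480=-30657 / 64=-479.02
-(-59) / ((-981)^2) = 0.00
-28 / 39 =-0.72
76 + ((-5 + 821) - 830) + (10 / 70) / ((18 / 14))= 559 / 9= 62.11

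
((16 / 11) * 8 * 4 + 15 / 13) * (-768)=-5238528 / 143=-36633.06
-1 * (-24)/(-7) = -24/7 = -3.43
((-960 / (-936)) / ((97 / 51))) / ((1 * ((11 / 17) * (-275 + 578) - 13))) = 0.00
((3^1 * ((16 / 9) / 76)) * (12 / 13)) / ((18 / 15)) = 40 / 741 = 0.05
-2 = -2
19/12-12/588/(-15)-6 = -4327/980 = -4.42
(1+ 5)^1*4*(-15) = -360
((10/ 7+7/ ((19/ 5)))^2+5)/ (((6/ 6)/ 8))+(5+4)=2380561/ 17689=134.58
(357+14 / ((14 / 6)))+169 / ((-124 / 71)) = 33013 / 124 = 266.23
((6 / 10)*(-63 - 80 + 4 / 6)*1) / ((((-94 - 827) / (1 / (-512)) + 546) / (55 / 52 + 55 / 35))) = -1769 / 3719560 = -0.00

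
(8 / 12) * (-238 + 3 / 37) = -17606 / 111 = -158.61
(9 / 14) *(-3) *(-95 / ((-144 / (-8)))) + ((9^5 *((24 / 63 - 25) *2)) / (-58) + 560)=41167429 / 812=50698.80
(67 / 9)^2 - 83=-27.58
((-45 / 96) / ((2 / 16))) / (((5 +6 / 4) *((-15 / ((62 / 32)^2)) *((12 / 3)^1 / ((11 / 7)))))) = 10571 / 186368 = 0.06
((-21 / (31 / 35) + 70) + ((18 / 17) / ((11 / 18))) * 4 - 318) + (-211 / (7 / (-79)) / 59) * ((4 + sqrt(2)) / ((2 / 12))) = 100014 * sqrt(2) / 413 + 1685200607 / 2394161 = 1046.35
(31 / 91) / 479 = 31 / 43589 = 0.00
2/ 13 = 0.15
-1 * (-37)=37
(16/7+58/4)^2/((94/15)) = 17625/392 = 44.96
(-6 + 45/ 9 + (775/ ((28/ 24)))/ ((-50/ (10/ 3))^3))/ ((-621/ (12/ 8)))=377/ 130410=0.00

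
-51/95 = -0.54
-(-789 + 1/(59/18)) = 46533/59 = 788.69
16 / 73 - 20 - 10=-2174 / 73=-29.78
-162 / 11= -14.73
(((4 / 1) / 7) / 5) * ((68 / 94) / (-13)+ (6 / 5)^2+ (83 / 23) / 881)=1718996892 / 10833106375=0.16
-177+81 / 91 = -16026 / 91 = -176.11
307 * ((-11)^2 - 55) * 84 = 1702008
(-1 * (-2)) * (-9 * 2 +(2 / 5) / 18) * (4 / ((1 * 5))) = -6472 / 225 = -28.76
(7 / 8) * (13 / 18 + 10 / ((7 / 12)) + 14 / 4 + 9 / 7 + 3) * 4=89.78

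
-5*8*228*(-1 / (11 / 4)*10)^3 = 583680000 / 1331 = 438527.42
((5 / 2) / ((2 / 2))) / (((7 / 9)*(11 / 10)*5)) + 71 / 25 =6592 / 1925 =3.42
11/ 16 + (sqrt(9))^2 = 155/ 16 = 9.69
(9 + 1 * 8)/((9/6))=34/3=11.33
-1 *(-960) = 960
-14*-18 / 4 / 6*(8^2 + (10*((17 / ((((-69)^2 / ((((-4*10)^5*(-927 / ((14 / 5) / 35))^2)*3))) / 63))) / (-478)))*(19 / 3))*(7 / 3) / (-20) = -952042005810049560952 / 632155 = -1506026221116734.92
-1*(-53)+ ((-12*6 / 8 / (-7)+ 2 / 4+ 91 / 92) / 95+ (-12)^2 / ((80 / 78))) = 11833999 / 61180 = 193.43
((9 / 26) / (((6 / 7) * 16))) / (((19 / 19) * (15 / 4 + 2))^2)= 21 / 27508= 0.00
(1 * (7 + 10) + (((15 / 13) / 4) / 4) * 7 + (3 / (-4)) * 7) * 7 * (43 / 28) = 109607 / 832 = 131.74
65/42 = 1.55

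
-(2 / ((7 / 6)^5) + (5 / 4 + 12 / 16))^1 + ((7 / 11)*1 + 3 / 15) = -1931008 / 924385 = -2.09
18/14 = 9/7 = 1.29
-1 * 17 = -17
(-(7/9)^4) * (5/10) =-2401/13122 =-0.18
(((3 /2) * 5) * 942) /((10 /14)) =9891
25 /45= 5 /9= 0.56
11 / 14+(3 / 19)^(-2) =5153 / 126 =40.90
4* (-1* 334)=-1336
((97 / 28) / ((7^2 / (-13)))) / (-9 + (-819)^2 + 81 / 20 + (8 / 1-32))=-6305 / 4601221863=-0.00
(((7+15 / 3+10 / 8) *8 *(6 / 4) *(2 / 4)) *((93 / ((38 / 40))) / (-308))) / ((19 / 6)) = -221805 / 27797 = -7.98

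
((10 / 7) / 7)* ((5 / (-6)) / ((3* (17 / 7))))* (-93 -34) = 3175 / 1071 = 2.96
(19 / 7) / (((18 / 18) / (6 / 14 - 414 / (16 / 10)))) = -137427 / 196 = -701.16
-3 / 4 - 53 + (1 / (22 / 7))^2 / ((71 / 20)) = -1846085 / 34364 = -53.72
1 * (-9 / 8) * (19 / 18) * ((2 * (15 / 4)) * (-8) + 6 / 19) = 567 / 8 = 70.88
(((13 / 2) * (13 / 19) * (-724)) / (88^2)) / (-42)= 30589 / 3089856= 0.01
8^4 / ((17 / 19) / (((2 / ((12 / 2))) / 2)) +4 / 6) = 29184 / 43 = 678.70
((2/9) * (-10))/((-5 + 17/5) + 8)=-25/72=-0.35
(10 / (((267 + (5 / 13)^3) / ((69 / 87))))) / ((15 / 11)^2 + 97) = 30571255 / 101766691076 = 0.00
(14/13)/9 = 14/117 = 0.12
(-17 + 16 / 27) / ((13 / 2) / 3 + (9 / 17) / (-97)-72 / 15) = 7305070 / 1174869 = 6.22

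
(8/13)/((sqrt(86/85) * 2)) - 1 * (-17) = 2 * sqrt(7310)/559 + 17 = 17.31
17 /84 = 0.20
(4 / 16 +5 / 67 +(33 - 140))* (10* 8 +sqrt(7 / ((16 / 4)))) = -571780 / 67 - 28589* sqrt(7) / 536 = -8675.15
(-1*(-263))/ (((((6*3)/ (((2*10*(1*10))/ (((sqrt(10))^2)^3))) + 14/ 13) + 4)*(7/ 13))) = 44447/ 8652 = 5.14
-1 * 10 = -10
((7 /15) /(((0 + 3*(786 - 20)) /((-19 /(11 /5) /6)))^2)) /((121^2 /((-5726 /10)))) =-7234801 /1010368772824752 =-0.00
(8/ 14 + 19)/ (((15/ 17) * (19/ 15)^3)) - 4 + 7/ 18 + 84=78907261/ 864234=91.30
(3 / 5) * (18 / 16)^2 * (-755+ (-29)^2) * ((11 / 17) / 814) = 10449 / 201280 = 0.05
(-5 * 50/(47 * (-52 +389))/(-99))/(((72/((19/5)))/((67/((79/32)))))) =254600/1114891371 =0.00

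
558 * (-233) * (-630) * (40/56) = 58506300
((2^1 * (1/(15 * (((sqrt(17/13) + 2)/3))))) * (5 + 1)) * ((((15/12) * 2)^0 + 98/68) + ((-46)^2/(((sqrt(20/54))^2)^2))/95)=2076191364/7065625 - 79853514 * sqrt(221)/7065625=125.83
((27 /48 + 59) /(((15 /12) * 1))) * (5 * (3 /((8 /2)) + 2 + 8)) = 40979 /16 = 2561.19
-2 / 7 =-0.29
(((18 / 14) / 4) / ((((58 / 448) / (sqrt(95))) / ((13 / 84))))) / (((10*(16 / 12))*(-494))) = -9*sqrt(95) / 154280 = -0.00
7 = 7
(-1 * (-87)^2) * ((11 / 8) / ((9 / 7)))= -64757 / 8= -8094.62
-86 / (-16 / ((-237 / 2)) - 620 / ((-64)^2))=20871168 / 3967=5261.20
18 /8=9 /4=2.25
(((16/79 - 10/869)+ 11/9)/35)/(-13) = -0.00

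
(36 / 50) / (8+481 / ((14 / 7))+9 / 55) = 396 / 136765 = 0.00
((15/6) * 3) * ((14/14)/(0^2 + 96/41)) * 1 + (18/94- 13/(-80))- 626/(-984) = 7757257/1849920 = 4.19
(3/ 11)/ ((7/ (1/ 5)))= 3/ 385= 0.01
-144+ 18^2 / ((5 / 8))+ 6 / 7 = 375.26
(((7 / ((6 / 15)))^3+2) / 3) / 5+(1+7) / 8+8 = 14657 / 40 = 366.42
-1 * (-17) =17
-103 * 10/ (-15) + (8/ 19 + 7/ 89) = 350881/ 5073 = 69.17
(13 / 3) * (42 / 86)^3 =40131 / 79507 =0.50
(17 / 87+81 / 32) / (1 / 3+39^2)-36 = -152466521 / 4235392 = -36.00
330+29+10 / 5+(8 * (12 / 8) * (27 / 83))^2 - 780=-2781515 / 6889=-403.76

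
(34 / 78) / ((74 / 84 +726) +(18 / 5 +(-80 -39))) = 1190 / 1669343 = 0.00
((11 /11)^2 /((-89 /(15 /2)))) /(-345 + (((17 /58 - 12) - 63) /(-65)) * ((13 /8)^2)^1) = 139200 /564871519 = 0.00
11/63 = 0.17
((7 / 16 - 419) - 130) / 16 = -8777 / 256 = -34.29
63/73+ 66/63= 2929/1533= 1.91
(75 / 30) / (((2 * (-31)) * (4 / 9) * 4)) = -45 / 1984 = -0.02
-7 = -7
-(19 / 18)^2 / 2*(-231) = 27797 / 216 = 128.69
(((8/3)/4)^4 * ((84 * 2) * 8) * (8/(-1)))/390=-28672/5265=-5.45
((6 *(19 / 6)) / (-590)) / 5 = -19 / 2950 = -0.01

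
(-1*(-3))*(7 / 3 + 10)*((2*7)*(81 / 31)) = 41958 / 31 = 1353.48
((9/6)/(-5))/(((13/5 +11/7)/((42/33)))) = -147/1606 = -0.09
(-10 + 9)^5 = -1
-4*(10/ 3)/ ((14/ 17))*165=-18700/ 7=-2671.43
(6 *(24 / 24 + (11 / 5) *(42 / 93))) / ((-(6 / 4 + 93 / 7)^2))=-0.05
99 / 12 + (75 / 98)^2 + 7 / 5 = 245759 / 24010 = 10.24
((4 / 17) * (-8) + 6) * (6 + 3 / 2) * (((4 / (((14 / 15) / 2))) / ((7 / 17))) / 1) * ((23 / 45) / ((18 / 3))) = 1150 / 21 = 54.76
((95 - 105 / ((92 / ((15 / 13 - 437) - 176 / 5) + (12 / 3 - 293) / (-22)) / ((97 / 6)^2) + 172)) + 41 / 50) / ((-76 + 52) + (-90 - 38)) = -7209666423651 / 11510058058600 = -0.63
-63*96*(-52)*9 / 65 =217728 / 5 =43545.60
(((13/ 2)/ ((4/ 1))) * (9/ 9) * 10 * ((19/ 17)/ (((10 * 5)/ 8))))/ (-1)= -247/ 85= -2.91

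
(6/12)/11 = 0.05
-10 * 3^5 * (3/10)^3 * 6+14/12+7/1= -28912/75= -385.49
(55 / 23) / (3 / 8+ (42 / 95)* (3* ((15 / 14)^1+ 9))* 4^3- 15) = 41800 / 14688099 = 0.00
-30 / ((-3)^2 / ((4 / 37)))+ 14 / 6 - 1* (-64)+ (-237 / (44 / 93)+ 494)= 96119 / 1628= 59.04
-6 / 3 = -2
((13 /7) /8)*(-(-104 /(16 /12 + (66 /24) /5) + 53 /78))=480731 /37968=12.66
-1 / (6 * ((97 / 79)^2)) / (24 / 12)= -6241 / 112908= -0.06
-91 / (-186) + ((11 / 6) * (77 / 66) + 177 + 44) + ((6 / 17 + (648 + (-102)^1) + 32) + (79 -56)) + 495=25042681 / 18972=1319.98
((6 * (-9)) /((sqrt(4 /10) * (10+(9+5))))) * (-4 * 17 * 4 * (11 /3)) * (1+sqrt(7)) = 1122 * sqrt(10)+1122 * sqrt(70) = 12935.40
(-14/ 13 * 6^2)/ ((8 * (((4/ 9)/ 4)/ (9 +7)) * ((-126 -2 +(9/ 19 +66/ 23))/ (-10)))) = -7928928/ 141635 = -55.98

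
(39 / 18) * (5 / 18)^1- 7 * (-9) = 6869 / 108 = 63.60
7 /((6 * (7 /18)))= 3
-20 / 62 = -10 / 31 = -0.32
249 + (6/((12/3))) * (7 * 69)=1947/2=973.50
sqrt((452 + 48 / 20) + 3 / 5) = sqrt(455) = 21.33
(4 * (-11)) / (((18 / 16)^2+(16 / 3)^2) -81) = 25344 / 29543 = 0.86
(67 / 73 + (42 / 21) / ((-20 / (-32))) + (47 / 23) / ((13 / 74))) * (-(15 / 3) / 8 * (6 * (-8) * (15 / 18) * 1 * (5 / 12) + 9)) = 1718867 / 22776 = 75.47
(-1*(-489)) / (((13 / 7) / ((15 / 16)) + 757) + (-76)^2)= 51345 / 686173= 0.07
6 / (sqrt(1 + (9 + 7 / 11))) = 2*sqrt(143) / 13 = 1.84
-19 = -19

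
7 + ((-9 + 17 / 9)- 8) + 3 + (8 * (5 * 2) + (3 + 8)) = 85.89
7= 7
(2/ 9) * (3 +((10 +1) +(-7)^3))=-658/ 9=-73.11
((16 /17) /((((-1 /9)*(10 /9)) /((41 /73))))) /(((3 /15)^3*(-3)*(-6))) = -36900 /1241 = -29.73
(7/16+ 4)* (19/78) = 1349/1248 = 1.08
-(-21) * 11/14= 33/2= 16.50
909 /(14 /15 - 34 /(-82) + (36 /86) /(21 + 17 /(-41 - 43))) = 41995268235 /63205189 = 664.43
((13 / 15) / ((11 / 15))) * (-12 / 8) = -39 / 22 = -1.77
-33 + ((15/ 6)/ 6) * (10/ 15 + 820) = 5561/ 18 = 308.94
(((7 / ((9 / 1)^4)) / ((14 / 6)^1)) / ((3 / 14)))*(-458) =-6412 / 6561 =-0.98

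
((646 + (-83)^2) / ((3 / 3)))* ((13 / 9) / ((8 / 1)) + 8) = 4438115 / 72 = 61640.49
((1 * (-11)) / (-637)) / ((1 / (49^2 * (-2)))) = -1078 / 13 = -82.92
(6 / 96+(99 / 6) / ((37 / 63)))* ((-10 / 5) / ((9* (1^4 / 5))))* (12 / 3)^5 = -10668160 / 333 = -32036.52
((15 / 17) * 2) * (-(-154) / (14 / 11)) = 3630 / 17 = 213.53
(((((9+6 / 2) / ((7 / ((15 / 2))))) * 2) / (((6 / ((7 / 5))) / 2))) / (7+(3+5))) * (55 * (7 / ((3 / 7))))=718.67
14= 14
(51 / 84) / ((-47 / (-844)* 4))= 3587 / 1316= 2.73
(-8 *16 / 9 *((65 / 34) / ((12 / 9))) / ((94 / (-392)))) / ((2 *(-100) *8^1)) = -0.05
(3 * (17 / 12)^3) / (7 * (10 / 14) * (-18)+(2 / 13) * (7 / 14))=-63869 / 673344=-0.09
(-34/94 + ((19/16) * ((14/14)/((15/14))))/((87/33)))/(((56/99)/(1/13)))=316833/39690560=0.01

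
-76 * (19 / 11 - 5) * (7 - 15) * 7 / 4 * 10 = -34821.82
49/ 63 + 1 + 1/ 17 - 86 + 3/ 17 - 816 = -137698/ 153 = -899.99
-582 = -582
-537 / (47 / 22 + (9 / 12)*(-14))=5907 / 92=64.21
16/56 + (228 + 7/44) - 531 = -93187/308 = -302.56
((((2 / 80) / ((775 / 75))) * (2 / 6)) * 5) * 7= 0.03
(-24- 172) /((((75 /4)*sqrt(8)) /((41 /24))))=-2009*sqrt(2) /450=-6.31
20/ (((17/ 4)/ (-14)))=-1120/ 17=-65.88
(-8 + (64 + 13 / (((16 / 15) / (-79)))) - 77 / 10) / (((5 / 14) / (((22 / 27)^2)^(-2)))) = -24742298637 / 4259200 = -5809.14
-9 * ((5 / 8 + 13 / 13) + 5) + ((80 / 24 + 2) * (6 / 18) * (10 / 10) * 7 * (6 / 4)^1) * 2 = -535 / 24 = -22.29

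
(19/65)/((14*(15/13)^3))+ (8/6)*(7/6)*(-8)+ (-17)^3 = -1163633039/236250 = -4925.43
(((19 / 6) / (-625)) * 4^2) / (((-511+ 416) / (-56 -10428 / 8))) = -10876 / 9375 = -1.16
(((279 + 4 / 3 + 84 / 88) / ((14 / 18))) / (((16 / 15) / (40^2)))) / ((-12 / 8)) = -27847500 / 77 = -361655.84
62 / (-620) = -1 / 10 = -0.10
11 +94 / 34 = 234 / 17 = 13.76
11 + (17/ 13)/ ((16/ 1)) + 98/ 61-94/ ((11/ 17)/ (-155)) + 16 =3146694687/ 139568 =22545.96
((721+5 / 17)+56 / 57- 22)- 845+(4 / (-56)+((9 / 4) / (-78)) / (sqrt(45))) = -1964287 / 13566- sqrt(5) / 520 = -144.80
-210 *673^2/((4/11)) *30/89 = -7846994925/89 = -88168482.30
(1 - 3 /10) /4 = 7 /40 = 0.18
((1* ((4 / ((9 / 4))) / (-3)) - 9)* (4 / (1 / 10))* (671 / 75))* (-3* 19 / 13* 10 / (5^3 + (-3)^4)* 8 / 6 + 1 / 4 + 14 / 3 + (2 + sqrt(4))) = -48213587114 / 1626885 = -29635.52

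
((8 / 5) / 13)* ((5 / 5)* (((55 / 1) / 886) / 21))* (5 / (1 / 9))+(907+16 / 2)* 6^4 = 47804768580 / 40313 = 1185840.02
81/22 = 3.68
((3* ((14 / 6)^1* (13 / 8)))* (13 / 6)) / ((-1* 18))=-1183 / 864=-1.37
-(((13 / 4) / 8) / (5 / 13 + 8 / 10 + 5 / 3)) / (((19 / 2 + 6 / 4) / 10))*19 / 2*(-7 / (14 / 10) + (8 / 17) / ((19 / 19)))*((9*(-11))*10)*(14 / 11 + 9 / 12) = -6751528875 / 604928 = -11160.88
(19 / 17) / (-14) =-19 / 238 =-0.08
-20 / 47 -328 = -15436 / 47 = -328.43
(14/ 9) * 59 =826/ 9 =91.78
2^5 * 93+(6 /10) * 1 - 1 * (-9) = 14928 /5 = 2985.60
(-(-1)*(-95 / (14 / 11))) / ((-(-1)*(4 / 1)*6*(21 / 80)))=-5225 / 441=-11.85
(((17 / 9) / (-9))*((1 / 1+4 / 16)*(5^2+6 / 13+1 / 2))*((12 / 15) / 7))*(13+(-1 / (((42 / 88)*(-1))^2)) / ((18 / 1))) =-21517325 / 2167074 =-9.93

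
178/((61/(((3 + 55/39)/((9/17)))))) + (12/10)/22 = 28690193/1177605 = 24.36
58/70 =29/35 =0.83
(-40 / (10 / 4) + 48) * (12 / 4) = 96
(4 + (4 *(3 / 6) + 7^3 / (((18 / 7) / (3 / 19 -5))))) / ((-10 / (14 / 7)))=127.98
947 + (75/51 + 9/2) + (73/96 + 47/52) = 20253533/21216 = 954.63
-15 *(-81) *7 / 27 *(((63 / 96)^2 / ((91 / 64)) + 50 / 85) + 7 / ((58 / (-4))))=13190625 / 102544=128.63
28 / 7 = 4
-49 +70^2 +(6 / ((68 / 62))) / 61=5030580 / 1037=4851.09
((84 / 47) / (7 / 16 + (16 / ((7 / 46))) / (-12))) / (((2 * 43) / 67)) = -945504 / 5652737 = -0.17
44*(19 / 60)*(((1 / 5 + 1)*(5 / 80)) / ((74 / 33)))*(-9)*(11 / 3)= -227601 / 14800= -15.38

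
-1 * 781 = -781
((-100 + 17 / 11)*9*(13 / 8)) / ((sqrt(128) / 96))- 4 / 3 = -380133*sqrt(2) / 44- 4 / 3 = -12219.27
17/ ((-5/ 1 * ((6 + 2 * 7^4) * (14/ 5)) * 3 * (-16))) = 17/ 3230976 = 0.00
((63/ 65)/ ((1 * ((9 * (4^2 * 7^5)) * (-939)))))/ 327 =-1/ 766723623120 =-0.00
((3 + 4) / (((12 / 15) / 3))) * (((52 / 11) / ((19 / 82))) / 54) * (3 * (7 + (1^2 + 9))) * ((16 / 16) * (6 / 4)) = 317135 / 418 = 758.70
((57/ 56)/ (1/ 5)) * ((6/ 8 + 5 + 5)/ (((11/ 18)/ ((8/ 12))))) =36765/ 616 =59.68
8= 8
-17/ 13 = -1.31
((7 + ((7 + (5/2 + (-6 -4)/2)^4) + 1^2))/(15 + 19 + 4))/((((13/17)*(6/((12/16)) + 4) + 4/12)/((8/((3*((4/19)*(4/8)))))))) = 2941/776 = 3.79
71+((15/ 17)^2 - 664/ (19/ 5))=-565344/ 5491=-102.96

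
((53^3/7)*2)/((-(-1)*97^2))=297754/65863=4.52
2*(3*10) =60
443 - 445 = -2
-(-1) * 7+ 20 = 27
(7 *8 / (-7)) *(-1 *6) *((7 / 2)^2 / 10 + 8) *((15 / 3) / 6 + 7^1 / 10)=16974 / 25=678.96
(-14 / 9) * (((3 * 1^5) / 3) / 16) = -7 / 72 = -0.10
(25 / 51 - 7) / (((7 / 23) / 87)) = -221444 / 119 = -1860.87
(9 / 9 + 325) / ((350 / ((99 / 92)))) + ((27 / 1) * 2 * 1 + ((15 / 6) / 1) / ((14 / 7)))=452831 / 8050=56.25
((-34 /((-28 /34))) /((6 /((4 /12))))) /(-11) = -289 /1386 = -0.21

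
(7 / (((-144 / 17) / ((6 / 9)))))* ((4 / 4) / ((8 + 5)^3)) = -119 / 474552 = -0.00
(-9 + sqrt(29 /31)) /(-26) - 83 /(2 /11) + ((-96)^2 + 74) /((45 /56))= 11104.70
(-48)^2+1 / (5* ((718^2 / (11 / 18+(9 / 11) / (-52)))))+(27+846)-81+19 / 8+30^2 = 10611357592591 / 2653917552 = 3998.38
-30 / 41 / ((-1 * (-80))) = -3 / 328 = -0.01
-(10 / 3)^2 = -100 / 9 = -11.11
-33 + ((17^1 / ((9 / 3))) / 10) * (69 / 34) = -637 / 20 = -31.85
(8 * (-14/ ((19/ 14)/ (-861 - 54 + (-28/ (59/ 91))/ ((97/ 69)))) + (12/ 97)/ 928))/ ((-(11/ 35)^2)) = -301485608562075/ 381558133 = -790143.32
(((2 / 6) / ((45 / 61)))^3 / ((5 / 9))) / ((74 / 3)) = 0.01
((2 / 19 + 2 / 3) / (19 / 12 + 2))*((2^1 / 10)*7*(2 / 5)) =2464 / 20425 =0.12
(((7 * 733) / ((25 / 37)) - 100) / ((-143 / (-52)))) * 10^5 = 2997552000 / 11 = 272504727.27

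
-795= -795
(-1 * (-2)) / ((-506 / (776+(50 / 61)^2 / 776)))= -560174849 / 182634122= -3.07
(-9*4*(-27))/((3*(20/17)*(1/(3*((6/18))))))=1377/5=275.40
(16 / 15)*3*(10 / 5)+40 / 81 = 2792 / 405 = 6.89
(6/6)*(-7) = -7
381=381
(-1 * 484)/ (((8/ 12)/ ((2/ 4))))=-363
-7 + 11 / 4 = -17 / 4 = -4.25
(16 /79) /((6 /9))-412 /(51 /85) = -162668 /237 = -686.36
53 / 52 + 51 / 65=469 / 260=1.80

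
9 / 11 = 0.82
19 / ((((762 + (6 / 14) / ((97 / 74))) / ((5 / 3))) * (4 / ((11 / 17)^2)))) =1561021 / 359021232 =0.00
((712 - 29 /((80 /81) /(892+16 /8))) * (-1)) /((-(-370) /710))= 72528133 /1480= 49005.50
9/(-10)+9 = 81/10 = 8.10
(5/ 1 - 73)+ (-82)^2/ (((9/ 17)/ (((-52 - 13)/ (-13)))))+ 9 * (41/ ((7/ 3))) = 4006459/ 63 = 63594.59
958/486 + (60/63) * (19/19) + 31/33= 3.86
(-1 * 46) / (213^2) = -46 / 45369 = -0.00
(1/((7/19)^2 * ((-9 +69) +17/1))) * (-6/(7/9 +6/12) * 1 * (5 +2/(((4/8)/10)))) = -1754460/86779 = -20.22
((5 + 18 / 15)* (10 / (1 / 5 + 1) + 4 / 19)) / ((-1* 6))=-15097 / 1710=-8.83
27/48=9/16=0.56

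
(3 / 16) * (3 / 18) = 0.03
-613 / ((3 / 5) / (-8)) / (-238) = -12260 / 357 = -34.34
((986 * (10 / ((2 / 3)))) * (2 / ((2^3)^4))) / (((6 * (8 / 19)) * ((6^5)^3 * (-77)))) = -46835 / 593170330621575168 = -0.00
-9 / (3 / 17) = -51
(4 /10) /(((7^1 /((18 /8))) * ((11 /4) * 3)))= 6 /385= 0.02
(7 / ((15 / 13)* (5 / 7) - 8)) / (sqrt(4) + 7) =-637 / 5877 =-0.11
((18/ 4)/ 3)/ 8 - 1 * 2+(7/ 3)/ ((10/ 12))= 79/ 80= 0.99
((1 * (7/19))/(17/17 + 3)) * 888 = 1554/19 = 81.79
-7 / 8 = -0.88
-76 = -76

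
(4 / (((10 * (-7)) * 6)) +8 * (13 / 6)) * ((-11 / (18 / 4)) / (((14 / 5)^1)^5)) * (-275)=3439046875 / 50824368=67.67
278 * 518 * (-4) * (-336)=193541376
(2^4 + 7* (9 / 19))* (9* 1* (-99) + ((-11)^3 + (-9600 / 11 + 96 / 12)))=-12461118 / 209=-59622.57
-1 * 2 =-2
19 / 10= 1.90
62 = 62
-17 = -17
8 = 8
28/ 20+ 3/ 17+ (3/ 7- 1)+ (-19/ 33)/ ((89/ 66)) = 30612/ 52955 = 0.58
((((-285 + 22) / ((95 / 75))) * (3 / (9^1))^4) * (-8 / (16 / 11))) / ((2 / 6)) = 14465 / 342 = 42.30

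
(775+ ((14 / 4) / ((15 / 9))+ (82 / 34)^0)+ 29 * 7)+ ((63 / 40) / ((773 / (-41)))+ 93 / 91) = 982.04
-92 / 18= -46 / 9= -5.11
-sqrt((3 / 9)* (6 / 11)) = -sqrt(22) / 11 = -0.43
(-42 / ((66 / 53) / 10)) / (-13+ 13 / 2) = 7420 / 143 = 51.89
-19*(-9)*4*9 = 6156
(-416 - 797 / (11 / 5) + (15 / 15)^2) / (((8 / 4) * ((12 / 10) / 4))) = -14250 / 11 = -1295.45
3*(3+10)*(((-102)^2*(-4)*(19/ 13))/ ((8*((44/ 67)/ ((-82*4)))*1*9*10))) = 1645502.95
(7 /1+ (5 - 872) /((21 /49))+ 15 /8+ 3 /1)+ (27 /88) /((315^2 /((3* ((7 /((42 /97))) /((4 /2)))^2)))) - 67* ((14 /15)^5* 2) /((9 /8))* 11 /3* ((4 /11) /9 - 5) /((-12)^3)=-691601098032250369 /343736038800000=-2012.01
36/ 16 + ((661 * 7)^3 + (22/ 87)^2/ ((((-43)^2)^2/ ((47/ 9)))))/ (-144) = -23070304890734541834587/ 33536468580624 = -687916941.38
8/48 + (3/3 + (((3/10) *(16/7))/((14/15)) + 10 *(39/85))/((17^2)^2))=487037555/417437958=1.17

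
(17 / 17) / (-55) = -1 / 55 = -0.02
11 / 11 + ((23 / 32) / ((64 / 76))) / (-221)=1.00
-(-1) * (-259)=-259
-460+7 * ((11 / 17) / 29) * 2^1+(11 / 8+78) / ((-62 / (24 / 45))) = -42215047 / 91698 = -460.37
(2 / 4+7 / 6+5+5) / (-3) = -35 / 9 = -3.89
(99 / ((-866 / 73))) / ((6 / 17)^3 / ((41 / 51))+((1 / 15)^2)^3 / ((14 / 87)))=-2275957215984375 / 14914942037893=-152.60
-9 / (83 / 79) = -711 / 83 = -8.57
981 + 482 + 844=2307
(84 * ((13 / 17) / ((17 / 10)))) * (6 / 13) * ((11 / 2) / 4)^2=38115 / 1156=32.97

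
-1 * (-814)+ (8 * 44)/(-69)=808.90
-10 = -10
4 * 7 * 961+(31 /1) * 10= 27218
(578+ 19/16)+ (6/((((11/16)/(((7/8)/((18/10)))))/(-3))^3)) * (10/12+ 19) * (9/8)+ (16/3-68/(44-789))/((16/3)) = -33201586273/47596560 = -697.56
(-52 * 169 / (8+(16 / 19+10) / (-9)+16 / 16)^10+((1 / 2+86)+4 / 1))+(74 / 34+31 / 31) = 56417116007268868614274359815723873 / 602254995736803615102636435917266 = 93.68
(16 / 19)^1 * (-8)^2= 1024 / 19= 53.89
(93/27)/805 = 31/7245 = 0.00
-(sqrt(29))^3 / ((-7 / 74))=2146*sqrt(29) / 7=1650.94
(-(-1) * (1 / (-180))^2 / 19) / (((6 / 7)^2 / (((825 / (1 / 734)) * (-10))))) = -989065 / 73872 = -13.39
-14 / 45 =-0.31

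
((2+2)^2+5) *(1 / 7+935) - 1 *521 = 19117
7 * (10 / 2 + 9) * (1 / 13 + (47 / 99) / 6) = 59045 / 3861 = 15.29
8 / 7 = 1.14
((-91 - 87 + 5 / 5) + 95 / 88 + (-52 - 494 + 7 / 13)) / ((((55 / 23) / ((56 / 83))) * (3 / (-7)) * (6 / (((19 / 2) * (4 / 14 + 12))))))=36184118719 / 3916770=9238.25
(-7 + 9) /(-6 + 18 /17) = -17 /42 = -0.40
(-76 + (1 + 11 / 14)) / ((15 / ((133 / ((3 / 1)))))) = -19741 / 90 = -219.34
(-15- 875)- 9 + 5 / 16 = -14379 / 16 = -898.69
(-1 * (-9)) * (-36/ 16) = -81/ 4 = -20.25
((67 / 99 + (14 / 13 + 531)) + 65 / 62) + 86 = 49456487 / 79794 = 619.80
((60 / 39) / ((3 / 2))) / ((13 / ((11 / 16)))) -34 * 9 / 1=-310229 / 1014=-305.95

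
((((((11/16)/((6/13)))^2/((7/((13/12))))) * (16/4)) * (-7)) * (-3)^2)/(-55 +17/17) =1.60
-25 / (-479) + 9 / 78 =2087 / 12454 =0.17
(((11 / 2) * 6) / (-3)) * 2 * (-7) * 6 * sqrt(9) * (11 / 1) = 30492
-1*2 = -2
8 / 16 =1 / 2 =0.50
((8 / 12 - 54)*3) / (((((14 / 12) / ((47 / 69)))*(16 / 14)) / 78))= -146640 / 23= -6375.65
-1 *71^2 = -5041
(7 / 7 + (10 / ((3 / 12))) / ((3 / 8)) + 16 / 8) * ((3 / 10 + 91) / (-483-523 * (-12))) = 300377 / 173790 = 1.73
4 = 4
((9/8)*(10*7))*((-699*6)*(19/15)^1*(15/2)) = -12550545/4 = -3137636.25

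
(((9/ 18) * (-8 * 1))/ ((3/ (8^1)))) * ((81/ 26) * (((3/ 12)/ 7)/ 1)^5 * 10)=-0.00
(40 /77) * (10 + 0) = 400 /77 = 5.19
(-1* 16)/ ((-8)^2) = -1/ 4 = -0.25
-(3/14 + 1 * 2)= -31/14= -2.21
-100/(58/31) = -1550/29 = -53.45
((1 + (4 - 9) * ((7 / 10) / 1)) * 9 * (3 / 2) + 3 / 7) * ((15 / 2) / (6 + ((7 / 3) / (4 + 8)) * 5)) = -125955 / 3514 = -35.84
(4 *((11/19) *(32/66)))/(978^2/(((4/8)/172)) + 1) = 64/18754738329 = 0.00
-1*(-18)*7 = 126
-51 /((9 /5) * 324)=-85 /972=-0.09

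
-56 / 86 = -28 / 43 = -0.65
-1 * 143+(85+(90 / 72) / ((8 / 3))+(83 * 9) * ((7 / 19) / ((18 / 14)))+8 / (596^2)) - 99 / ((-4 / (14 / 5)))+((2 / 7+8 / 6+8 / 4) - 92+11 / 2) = 142.94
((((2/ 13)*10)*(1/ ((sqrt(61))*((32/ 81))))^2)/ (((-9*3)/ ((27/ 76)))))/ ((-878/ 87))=2854035/ 13546317824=0.00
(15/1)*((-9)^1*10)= -1350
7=7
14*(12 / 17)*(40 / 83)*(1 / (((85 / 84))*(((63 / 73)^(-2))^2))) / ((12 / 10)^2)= 1235032142400 / 681188606867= 1.81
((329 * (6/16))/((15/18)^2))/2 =88.83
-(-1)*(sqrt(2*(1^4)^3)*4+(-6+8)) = 2+4*sqrt(2) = 7.66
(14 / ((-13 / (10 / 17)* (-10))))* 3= 42 / 221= 0.19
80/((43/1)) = 80/43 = 1.86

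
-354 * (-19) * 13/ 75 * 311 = 362576.24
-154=-154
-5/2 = -2.50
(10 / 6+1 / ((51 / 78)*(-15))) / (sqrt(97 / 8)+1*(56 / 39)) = -2323776 / 10408165+404586*sqrt(194) / 10408165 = 0.32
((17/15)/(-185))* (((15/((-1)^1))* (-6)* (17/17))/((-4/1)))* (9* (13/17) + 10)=861/370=2.33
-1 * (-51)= 51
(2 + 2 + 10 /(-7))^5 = 1889568 /16807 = 112.43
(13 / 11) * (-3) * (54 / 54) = -39 / 11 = -3.55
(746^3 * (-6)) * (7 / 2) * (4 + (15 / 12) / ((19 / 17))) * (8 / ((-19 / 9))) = 61046094351312 / 361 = 169102754435.77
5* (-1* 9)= -45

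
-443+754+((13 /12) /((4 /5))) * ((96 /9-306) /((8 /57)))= -487393 /192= -2538.51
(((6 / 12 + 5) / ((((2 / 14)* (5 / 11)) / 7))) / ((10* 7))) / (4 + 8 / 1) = 847 / 1200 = 0.71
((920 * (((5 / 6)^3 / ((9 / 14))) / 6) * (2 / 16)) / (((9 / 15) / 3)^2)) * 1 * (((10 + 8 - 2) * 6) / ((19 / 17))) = 171062500 / 4617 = 37050.57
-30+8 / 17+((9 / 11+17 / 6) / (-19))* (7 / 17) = -631195 / 21318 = -29.61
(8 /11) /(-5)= -8 /55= -0.15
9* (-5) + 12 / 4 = -42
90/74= 45/37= 1.22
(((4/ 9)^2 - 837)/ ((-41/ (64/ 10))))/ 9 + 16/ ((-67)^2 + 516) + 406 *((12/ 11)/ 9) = 9533499176/ 149594445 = 63.73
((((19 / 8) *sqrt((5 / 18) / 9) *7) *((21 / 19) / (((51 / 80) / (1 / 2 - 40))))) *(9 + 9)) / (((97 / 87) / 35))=-58935975 *sqrt(10) / 1649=-113021.17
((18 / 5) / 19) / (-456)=-3 / 7220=-0.00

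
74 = 74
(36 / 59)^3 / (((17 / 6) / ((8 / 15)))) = 746496 / 17457215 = 0.04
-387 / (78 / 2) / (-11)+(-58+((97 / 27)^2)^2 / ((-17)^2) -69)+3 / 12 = -11005281782533 / 87851448828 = -125.27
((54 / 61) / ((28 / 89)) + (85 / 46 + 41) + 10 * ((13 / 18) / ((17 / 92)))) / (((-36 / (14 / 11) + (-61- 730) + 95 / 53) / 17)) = -1.76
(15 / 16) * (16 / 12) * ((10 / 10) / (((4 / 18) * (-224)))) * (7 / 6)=-15 / 512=-0.03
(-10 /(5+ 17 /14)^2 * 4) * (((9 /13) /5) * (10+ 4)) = -21952 /10933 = -2.01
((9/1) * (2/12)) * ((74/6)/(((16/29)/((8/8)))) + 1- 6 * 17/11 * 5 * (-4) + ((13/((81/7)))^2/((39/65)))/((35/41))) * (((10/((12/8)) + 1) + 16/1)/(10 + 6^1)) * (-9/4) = -51964427069/49268736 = -1054.71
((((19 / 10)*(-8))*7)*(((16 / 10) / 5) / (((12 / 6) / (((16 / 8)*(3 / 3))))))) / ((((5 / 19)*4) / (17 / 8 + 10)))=-245119 / 625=-392.19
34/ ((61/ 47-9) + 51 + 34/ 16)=12784/ 17079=0.75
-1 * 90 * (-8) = 720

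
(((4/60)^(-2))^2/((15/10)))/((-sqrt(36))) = -5625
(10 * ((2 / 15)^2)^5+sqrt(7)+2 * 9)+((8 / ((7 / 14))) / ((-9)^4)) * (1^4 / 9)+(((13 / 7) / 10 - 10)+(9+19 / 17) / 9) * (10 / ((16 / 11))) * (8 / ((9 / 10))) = -7041400161865663 / 13724279296875+sqrt(7) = -510.42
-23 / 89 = -0.26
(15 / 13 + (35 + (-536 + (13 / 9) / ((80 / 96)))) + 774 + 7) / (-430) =-55163 / 83850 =-0.66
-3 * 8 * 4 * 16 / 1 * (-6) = 9216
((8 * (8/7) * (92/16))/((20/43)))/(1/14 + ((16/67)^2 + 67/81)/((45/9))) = 2876874408/6319031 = 455.27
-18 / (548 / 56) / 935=-252 / 128095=-0.00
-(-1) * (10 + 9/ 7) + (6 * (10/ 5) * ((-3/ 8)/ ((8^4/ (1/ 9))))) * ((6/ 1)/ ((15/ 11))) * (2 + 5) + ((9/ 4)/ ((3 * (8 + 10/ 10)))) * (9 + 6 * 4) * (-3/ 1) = 434661/ 143360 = 3.03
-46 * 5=-230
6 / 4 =3 / 2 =1.50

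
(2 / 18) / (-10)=-1 / 90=-0.01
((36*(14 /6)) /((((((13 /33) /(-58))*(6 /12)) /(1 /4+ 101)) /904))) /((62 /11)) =-161874100080 /403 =-401672704.91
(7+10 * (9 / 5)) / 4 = 25 / 4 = 6.25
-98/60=-49/30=-1.63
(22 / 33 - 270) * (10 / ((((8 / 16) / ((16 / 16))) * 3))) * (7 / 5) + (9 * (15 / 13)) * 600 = 434888 / 117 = 3716.99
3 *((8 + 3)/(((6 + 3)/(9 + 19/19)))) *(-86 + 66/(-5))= -10912/3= -3637.33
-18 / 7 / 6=-3 / 7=-0.43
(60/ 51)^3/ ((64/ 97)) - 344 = -1677947/ 4913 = -341.53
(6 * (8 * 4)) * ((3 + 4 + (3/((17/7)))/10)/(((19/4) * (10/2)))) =465024/8075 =57.59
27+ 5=32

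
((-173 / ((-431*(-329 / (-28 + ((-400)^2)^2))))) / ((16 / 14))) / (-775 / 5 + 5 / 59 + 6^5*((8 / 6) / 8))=-65324799928551 / 2727564536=-23949.86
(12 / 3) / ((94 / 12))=24 / 47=0.51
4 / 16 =0.25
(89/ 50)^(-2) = 2500/ 7921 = 0.32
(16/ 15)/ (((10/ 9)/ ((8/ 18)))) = 32/ 75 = 0.43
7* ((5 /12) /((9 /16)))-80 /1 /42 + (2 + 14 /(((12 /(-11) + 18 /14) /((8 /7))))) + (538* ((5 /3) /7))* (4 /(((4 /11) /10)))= 13398106 /945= 14177.89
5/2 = 2.50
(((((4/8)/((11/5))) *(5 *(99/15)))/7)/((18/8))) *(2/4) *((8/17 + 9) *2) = 230/51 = 4.51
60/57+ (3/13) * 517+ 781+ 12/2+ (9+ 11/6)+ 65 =1457093/1482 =983.19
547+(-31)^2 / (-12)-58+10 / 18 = 409.47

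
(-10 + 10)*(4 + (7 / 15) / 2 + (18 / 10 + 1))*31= 0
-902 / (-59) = 902 / 59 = 15.29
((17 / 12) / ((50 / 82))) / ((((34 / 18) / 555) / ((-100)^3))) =-682650000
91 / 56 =13 / 8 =1.62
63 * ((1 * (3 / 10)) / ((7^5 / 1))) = 27 / 24010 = 0.00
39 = 39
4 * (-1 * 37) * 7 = -1036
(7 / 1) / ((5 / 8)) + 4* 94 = 387.20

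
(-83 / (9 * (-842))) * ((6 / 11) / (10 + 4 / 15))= 415 / 713174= 0.00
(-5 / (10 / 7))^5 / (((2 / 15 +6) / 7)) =-1764735 / 2944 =-599.43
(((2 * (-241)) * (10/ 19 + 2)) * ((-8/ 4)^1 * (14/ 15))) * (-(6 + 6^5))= -1680413952/ 95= -17688567.92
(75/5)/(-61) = -15/61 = -0.25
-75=-75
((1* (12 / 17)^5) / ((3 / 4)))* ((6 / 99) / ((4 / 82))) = 4534272 / 15618427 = 0.29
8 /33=0.24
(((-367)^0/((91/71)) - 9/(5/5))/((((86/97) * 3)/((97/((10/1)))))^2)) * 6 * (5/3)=-16554975547/15143310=-1093.22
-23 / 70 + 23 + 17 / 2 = 1091 / 35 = 31.17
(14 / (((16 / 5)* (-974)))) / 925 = -7 / 1441520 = -0.00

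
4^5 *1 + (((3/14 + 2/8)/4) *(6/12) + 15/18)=688727/672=1024.89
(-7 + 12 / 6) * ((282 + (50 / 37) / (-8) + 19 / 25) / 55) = -1045587 / 40700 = -25.69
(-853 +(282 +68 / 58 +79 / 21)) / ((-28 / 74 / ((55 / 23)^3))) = 1061069706125 / 51867921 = 20457.15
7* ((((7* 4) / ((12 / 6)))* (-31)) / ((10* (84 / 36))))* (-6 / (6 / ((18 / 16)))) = 5859 / 40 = 146.48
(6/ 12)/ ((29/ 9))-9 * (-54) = 28197/ 58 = 486.16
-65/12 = -5.42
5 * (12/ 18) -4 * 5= -50/ 3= -16.67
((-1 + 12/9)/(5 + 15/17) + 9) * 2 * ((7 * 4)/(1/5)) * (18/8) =57057/10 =5705.70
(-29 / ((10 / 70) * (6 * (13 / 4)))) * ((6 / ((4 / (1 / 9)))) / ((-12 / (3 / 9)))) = 0.05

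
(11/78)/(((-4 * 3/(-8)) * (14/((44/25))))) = 242/20475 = 0.01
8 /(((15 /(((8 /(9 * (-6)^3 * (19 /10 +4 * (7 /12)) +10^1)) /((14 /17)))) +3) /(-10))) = 2720 /431427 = 0.01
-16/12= -4/3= -1.33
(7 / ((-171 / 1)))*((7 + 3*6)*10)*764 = -1337000 / 171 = -7818.71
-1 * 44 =-44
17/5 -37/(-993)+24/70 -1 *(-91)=3294083/34755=94.78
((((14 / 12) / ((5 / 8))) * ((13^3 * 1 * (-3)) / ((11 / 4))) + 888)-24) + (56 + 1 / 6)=-1172729 / 330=-3553.72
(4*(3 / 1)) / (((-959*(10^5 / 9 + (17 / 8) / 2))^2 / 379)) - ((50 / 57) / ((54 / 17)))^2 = -425341829134826876228737 / 5577472968931782349599609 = -0.08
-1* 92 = -92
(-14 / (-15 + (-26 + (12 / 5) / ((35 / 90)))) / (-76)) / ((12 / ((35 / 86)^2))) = -300125 / 4111170144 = -0.00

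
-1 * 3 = -3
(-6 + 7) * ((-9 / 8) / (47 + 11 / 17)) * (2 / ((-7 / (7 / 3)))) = 0.02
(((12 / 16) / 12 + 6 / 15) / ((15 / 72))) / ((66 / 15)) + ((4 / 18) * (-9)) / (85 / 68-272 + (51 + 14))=93113 / 181060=0.51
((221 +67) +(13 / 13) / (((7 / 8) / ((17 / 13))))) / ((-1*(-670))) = 13172 / 30485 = 0.43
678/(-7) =-678/7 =-96.86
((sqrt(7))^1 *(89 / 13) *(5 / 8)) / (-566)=-445 *sqrt(7) / 58864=-0.02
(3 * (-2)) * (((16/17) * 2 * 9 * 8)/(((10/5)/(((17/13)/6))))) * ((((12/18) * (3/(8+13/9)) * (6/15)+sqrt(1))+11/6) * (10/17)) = -152.11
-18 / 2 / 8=-9 / 8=-1.12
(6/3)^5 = 32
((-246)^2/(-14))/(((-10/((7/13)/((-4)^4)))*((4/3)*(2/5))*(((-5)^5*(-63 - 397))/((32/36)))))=5043/4784000000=0.00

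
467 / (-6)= -467 / 6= -77.83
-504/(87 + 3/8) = -1344/233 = -5.77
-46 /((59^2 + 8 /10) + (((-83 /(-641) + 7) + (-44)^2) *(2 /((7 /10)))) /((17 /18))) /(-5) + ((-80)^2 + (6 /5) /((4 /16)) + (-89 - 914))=96420092456369 /17849619555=5401.80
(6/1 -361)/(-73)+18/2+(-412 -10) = -408.14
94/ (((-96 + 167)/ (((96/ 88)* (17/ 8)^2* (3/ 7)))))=122247/ 43736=2.80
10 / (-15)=-0.67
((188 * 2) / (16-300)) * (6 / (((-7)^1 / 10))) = 5640 / 497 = 11.35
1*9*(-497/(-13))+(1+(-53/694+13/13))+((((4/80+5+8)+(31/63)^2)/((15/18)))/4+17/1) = 366.99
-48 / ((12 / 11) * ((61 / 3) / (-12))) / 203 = 0.13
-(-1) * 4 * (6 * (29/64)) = 87/8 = 10.88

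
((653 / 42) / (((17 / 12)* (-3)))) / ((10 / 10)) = -1306 / 357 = -3.66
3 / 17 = 0.18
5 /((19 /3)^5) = 1215 /2476099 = 0.00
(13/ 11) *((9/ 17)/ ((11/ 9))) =1053/ 2057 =0.51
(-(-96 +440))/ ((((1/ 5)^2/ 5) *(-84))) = 10750/ 21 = 511.90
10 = 10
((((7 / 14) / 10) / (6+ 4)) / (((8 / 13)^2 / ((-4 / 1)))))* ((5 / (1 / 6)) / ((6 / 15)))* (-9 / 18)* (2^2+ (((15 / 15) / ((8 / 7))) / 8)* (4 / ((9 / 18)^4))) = 5577 / 256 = 21.79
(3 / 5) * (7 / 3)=7 / 5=1.40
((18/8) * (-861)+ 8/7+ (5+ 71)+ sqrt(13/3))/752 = -52083/21056+ sqrt(39)/2256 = -2.47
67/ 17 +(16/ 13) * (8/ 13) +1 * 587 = 1699950/ 2873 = 591.70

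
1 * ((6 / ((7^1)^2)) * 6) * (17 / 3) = 204 / 49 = 4.16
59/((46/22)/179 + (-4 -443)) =-0.13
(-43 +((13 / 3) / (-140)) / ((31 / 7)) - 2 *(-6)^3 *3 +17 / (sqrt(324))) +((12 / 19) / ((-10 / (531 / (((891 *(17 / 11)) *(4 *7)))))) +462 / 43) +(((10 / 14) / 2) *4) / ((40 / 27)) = 24522069157 / 19375155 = 1265.65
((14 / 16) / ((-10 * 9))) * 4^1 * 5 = -7 / 36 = -0.19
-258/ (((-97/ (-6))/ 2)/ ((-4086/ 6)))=2108376/ 97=21735.84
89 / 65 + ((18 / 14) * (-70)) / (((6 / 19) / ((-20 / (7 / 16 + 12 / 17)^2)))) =27419680169 / 6286865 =4361.42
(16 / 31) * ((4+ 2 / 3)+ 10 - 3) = 560 / 93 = 6.02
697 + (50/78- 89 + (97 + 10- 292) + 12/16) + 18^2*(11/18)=97093/156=622.39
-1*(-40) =40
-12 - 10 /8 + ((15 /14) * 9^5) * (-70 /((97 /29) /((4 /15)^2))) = -94166.98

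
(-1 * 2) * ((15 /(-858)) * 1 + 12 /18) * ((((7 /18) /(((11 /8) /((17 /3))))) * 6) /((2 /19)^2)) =-47856326 /42471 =-1126.80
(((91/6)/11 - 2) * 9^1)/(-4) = 123/88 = 1.40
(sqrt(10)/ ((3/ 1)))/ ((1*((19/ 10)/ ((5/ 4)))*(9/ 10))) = 125*sqrt(10)/ 513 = 0.77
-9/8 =-1.12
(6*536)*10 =32160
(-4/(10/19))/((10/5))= -3.80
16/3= 5.33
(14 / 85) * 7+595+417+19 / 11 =948913 / 935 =1014.88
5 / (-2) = -5 / 2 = -2.50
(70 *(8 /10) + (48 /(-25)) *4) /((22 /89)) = 195.48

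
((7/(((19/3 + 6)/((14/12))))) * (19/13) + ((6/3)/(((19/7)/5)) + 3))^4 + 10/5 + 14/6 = 1149426450085193474611/334838930956081968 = 3432.77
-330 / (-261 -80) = 30 / 31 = 0.97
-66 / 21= -22 / 7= -3.14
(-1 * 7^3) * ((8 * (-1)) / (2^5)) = 85.75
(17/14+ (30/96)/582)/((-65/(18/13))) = -237561/9180080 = -0.03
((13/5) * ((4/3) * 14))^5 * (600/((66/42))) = 102815172032.83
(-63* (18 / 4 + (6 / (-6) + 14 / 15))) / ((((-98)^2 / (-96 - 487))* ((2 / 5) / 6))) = 99693 / 392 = 254.32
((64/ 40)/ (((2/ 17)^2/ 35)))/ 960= 2023/ 480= 4.21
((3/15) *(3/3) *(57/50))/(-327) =-0.00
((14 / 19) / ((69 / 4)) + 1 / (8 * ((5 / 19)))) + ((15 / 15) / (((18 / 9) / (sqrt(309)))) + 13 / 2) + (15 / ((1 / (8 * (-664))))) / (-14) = sqrt(309) / 2 + 2091785663 / 367080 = 5707.24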